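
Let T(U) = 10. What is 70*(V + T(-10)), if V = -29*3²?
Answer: -17570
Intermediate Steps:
V = -261 (V = -29*9 = -261)
70*(V + T(-10)) = 70*(-261 + 10) = 70*(-251) = -17570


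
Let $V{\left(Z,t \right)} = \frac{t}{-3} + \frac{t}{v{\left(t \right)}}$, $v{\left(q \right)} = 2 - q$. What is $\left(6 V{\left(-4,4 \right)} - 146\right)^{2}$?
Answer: $27556$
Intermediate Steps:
$V{\left(Z,t \right)} = - \frac{t}{3} + \frac{t}{2 - t}$ ($V{\left(Z,t \right)} = \frac{t}{-3} + \frac{t}{2 - t} = t \left(- \frac{1}{3}\right) + \frac{t}{2 - t} = - \frac{t}{3} + \frac{t}{2 - t}$)
$\left(6 V{\left(-4,4 \right)} - 146\right)^{2} = \left(6 \cdot \frac{1}{3} \cdot 4 \frac{1}{-2 + 4} \left(-1 - 4\right) - 146\right)^{2} = \left(6 \cdot \frac{1}{3} \cdot 4 \cdot \frac{1}{2} \left(-1 - 4\right) - 146\right)^{2} = \left(6 \cdot \frac{1}{3} \cdot 4 \cdot \frac{1}{2} \left(-5\right) - 146\right)^{2} = \left(6 \left(- \frac{10}{3}\right) - 146\right)^{2} = \left(-20 - 146\right)^{2} = \left(-166\right)^{2} = 27556$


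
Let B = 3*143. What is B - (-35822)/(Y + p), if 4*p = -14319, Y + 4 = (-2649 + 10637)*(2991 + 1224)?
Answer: 57770718293/134663345 ≈ 429.00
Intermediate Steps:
Y = 33669416 (Y = -4 + (-2649 + 10637)*(2991 + 1224) = -4 + 7988*4215 = -4 + 33669420 = 33669416)
p = -14319/4 (p = (1/4)*(-14319) = -14319/4 ≈ -3579.8)
B = 429
B - (-35822)/(Y + p) = 429 - (-35822)/(33669416 - 14319/4) = 429 - (-35822)/134663345/4 = 429 - (-35822)*4/134663345 = 429 - 1*(-143288/134663345) = 429 + 143288/134663345 = 57770718293/134663345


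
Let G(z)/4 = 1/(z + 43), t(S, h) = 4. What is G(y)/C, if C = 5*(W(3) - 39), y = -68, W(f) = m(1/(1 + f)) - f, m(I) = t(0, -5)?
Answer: 2/2375 ≈ 0.00084211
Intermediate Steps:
m(I) = 4
W(f) = 4 - f
G(z) = 4/(43 + z) (G(z) = 4/(z + 43) = 4/(43 + z))
C = -190 (C = 5*((4 - 1*3) - 39) = 5*((4 - 3) - 39) = 5*(1 - 39) = 5*(-38) = -190)
G(y)/C = (4/(43 - 68))/(-190) = (4/(-25))*(-1/190) = (4*(-1/25))*(-1/190) = -4/25*(-1/190) = 2/2375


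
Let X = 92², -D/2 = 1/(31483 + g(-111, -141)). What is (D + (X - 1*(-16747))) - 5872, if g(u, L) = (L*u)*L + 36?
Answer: 21033792605/1087636 ≈ 19339.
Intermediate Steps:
g(u, L) = 36 + u*L² (g(u, L) = u*L² + 36 = 36 + u*L²)
D = 1/1087636 (D = -2/(31483 + (36 - 111*(-141)²)) = -2/(31483 + (36 - 111*19881)) = -2/(31483 + (36 - 2206791)) = -2/(31483 - 2206755) = -2/(-2175272) = -2*(-1/2175272) = 1/1087636 ≈ 9.1943e-7)
X = 8464
(D + (X - 1*(-16747))) - 5872 = (1/1087636 + (8464 - 1*(-16747))) - 5872 = (1/1087636 + (8464 + 16747)) - 5872 = (1/1087636 + 25211) - 5872 = 27420391197/1087636 - 5872 = 21033792605/1087636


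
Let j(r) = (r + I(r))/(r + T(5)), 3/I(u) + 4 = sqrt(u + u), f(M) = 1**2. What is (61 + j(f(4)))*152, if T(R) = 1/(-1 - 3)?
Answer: 195320/21 - 304*sqrt(2)/7 ≈ 9239.5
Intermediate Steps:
f(M) = 1
T(R) = -1/4 (T(R) = 1/(-4) = -1/4)
I(u) = 3/(-4 + sqrt(2)*sqrt(u)) (I(u) = 3/(-4 + sqrt(u + u)) = 3/(-4 + sqrt(2*u)) = 3/(-4 + sqrt(2)*sqrt(u)))
j(r) = (r + 3/(-4 + sqrt(2)*sqrt(r)))/(-1/4 + r) (j(r) = (r + 3/(-4 + sqrt(2)*sqrt(r)))/(r - 1/4) = (r + 3/(-4 + sqrt(2)*sqrt(r)))/(-1/4 + r))
(61 + j(f(4)))*152 = (61 + (1 + 3/(-4 + sqrt(2)*sqrt(1)))/(-1/4 + 1))*152 = (61 + (1 + 3/(-4 + sqrt(2)*1))/(3/4))*152 = (61 + 4*(1 + 3/(-4 + sqrt(2)))/3)*152 = (61 + (4/3 + 4/(-4 + sqrt(2))))*152 = (187/3 + 4/(-4 + sqrt(2)))*152 = 28424/3 + 608/(-4 + sqrt(2))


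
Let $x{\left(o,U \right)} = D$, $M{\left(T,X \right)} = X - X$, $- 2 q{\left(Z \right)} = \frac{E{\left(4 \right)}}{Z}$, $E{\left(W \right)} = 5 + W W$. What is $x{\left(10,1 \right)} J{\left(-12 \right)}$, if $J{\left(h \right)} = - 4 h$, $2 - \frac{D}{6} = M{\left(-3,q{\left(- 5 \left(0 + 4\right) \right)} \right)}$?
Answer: $576$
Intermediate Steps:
$E{\left(W \right)} = 5 + W^{2}$
$q{\left(Z \right)} = - \frac{21}{2 Z}$ ($q{\left(Z \right)} = - \frac{\left(5 + 4^{2}\right) \frac{1}{Z}}{2} = - \frac{\left(5 + 16\right) \frac{1}{Z}}{2} = - \frac{21 \frac{1}{Z}}{2} = - \frac{21}{2 Z}$)
$M{\left(T,X \right)} = 0$
$D = 12$ ($D = 12 - 0 = 12 + 0 = 12$)
$x{\left(o,U \right)} = 12$
$x{\left(10,1 \right)} J{\left(-12 \right)} = 12 \left(\left(-4\right) \left(-12\right)\right) = 12 \cdot 48 = 576$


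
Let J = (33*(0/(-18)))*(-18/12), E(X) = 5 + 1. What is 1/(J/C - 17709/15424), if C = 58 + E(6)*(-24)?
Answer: -15424/17709 ≈ -0.87097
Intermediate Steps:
E(X) = 6
J = 0 (J = (33*(0*(-1/18)))*(-18*1/12) = (33*0)*(-3/2) = 0*(-3/2) = 0)
C = -86 (C = 58 + 6*(-24) = 58 - 144 = -86)
1/(J/C - 17709/15424) = 1/(0/(-86) - 17709/15424) = 1/(0*(-1/86) - 17709*1/15424) = 1/(0 - 17709/15424) = 1/(-17709/15424) = -15424/17709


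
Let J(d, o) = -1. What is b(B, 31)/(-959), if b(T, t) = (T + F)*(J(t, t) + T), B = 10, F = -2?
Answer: -72/959 ≈ -0.075078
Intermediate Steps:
b(T, t) = (-1 + T)*(-2 + T) (b(T, t) = (T - 2)*(-1 + T) = (-2 + T)*(-1 + T) = (-1 + T)*(-2 + T))
b(B, 31)/(-959) = (2 + 10² - 3*10)/(-959) = (2 + 100 - 30)*(-1/959) = 72*(-1/959) = -72/959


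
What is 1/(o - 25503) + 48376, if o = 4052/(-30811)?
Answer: 38012747395549/785776985 ≈ 48376.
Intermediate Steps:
o = -4052/30811 (o = 4052*(-1/30811) = -4052/30811 ≈ -0.13151)
1/(o - 25503) + 48376 = 1/(-4052/30811 - 25503) + 48376 = 1/(-785776985/30811) + 48376 = -30811/785776985 + 48376 = 38012747395549/785776985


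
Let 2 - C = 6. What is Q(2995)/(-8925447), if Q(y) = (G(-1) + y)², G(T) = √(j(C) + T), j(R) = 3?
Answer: -(2995 + √2)²/8925447 ≈ -1.0059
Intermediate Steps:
C = -4 (C = 2 - 1*6 = 2 - 6 = -4)
G(T) = √(3 + T)
Q(y) = (y + √2)² (Q(y) = (√(3 - 1) + y)² = (√2 + y)² = (y + √2)²)
Q(2995)/(-8925447) = (2995 + √2)²/(-8925447) = (2995 + √2)²*(-1/8925447) = -(2995 + √2)²/8925447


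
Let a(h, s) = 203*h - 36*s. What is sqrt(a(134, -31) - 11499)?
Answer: 11*sqrt(139) ≈ 129.69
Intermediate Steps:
a(h, s) = -36*s + 203*h
sqrt(a(134, -31) - 11499) = sqrt((-36*(-31) + 203*134) - 11499) = sqrt((1116 + 27202) - 11499) = sqrt(28318 - 11499) = sqrt(16819) = 11*sqrt(139)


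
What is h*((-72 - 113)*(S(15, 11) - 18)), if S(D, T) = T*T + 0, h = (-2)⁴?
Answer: -304880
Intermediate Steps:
h = 16
S(D, T) = T² (S(D, T) = T² + 0 = T²)
h*((-72 - 113)*(S(15, 11) - 18)) = 16*((-72 - 113)*(11² - 18)) = 16*(-185*(121 - 18)) = 16*(-185*103) = 16*(-19055) = -304880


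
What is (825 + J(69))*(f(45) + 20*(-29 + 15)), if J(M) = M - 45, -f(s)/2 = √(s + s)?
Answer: -237720 - 5094*√10 ≈ -2.5383e+5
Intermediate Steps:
f(s) = -2*√2*√s (f(s) = -2*√(s + s) = -2*√2*√s)
J(M) = -45 + M
(825 + J(69))*(f(45) + 20*(-29 + 15)) = (825 + (-45 + 69))*(-2*√2*√45 + 20*(-29 + 15)) = (825 + 24)*(-2*√2*3*√5 + 20*(-14)) = 849*(-6*√10 - 280) = 849*(-280 - 6*√10) = -237720 - 5094*√10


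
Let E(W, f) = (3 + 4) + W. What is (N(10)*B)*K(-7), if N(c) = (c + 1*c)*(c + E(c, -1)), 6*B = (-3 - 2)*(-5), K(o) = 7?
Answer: 15750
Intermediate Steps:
B = 25/6 (B = ((-3 - 2)*(-5))/6 = (-5*(-5))/6 = (⅙)*25 = 25/6 ≈ 4.1667)
E(W, f) = 7 + W
N(c) = 2*c*(7 + 2*c) (N(c) = (c + 1*c)*(c + (7 + c)) = (c + c)*(7 + 2*c) = (2*c)*(7 + 2*c) = 2*c*(7 + 2*c))
(N(10)*B)*K(-7) = ((2*10*(7 + 2*10))*(25/6))*7 = ((2*10*(7 + 20))*(25/6))*7 = ((2*10*27)*(25/6))*7 = (540*(25/6))*7 = 2250*7 = 15750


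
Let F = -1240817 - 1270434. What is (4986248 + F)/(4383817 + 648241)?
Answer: 2474997/5032058 ≈ 0.49185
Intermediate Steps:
F = -2511251
(4986248 + F)/(4383817 + 648241) = (4986248 - 2511251)/(4383817 + 648241) = 2474997/5032058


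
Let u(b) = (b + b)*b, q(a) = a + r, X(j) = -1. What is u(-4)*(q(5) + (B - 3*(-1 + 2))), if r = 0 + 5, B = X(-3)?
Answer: 192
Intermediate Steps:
B = -1
r = 5
q(a) = 5 + a (q(a) = a + 5 = 5 + a)
u(b) = 2*b**2 (u(b) = (2*b)*b = 2*b**2)
u(-4)*(q(5) + (B - 3*(-1 + 2))) = (2*(-4)**2)*((5 + 5) + (-1 - 3*(-1 + 2))) = (2*16)*(10 + (-1 - 3)) = 32*(10 + (-1 - 1*3)) = 32*(10 + (-1 - 3)) = 32*(10 - 4) = 32*6 = 192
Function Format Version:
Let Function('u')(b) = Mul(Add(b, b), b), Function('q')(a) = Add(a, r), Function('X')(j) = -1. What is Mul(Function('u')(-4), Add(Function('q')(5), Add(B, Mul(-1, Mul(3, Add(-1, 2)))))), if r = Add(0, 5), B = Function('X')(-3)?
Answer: 192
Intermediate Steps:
B = -1
r = 5
Function('q')(a) = Add(5, a) (Function('q')(a) = Add(a, 5) = Add(5, a))
Function('u')(b) = Mul(2, Pow(b, 2)) (Function('u')(b) = Mul(Mul(2, b), b) = Mul(2, Pow(b, 2)))
Mul(Function('u')(-4), Add(Function('q')(5), Add(B, Mul(-1, Mul(3, Add(-1, 2)))))) = Mul(Mul(2, Pow(-4, 2)), Add(Add(5, 5), Add(-1, Mul(-1, Mul(3, Add(-1, 2)))))) = Mul(Mul(2, 16), Add(10, Add(-1, Mul(-1, Mul(3, 1))))) = Mul(32, Add(10, Add(-1, Mul(-1, 3)))) = Mul(32, Add(10, Add(-1, -3))) = Mul(32, Add(10, -4)) = Mul(32, 6) = 192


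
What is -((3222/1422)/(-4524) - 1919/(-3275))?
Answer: -685256699/1170471900 ≈ -0.58545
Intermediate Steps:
-((3222/1422)/(-4524) - 1919/(-3275)) = -((3222*(1/1422))*(-1/4524) - 1919*(-1/3275)) = -((179/79)*(-1/4524) + 1919/3275) = -(-179/357396 + 1919/3275) = -1*685256699/1170471900 = -685256699/1170471900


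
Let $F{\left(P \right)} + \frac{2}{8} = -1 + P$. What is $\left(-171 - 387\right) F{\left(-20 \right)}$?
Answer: $\frac{23715}{2} \approx 11858.0$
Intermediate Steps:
$F{\left(P \right)} = - \frac{5}{4} + P$ ($F{\left(P \right)} = - \frac{1}{4} + \left(-1 + P\right) = - \frac{5}{4} + P$)
$\left(-171 - 387\right) F{\left(-20 \right)} = \left(-171 - 387\right) \left(- \frac{5}{4} - 20\right) = \left(-558\right) \left(- \frac{85}{4}\right) = \frac{23715}{2}$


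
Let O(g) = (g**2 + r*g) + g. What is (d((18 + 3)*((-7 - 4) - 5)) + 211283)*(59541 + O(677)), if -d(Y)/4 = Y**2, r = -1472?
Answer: 114863157097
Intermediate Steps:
O(g) = g**2 - 1471*g (O(g) = (g**2 - 1472*g) + g = g**2 - 1471*g)
d(Y) = -4*Y**2
(d((18 + 3)*((-7 - 4) - 5)) + 211283)*(59541 + O(677)) = (-4*(18 + 3)**2*((-7 - 4) - 5)**2 + 211283)*(59541 + 677*(-1471 + 677)) = (-4*441*(-11 - 5)**2 + 211283)*(59541 + 677*(-794)) = (-4*(21*(-16))**2 + 211283)*(59541 - 537538) = (-4*(-336)**2 + 211283)*(-477997) = (-4*112896 + 211283)*(-477997) = (-451584 + 211283)*(-477997) = -240301*(-477997) = 114863157097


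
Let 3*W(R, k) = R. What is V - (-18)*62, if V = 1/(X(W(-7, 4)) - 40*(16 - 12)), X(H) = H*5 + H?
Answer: 194183/174 ≈ 1116.0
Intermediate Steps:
W(R, k) = R/3
X(H) = 6*H (X(H) = 5*H + H = 6*H)
V = -1/174 (V = 1/(6*((⅓)*(-7)) - 40*(16 - 12)) = 1/(6*(-7/3) - 40*4) = 1/(-14 - 160) = 1/(-174) = -1/174 ≈ -0.0057471)
V - (-18)*62 = -1/174 - (-18)*62 = -1/174 - 1*(-1116) = -1/174 + 1116 = 194183/174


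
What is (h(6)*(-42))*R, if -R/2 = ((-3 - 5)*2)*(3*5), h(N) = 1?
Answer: -20160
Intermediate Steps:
R = 480 (R = -2*(-3 - 5)*2*3*5 = -2*(-8*2)*15 = -(-32)*15 = -2*(-240) = 480)
(h(6)*(-42))*R = (1*(-42))*480 = -42*480 = -20160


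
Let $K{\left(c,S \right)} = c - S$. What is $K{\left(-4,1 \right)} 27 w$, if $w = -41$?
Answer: $5535$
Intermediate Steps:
$K{\left(-4,1 \right)} 27 w = \left(-4 - 1\right) 27 \left(-41\right) = \left(-5\right) 27 \left(-41\right) = \left(-135\right) \left(-41\right) = 5535$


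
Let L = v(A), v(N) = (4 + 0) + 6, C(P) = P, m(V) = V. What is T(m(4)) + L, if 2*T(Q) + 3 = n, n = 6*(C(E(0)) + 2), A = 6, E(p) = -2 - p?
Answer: 17/2 ≈ 8.5000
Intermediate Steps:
v(N) = 10 (v(N) = 4 + 6 = 10)
n = 0 (n = 6*((-2 - 1*0) + 2) = 6*((-2 + 0) + 2) = 6*(-2 + 2) = 6*0 = 0)
T(Q) = -3/2 (T(Q) = -3/2 + (½)*0 = -3/2 + 0 = -3/2)
L = 10
T(m(4)) + L = -3/2 + 10 = 17/2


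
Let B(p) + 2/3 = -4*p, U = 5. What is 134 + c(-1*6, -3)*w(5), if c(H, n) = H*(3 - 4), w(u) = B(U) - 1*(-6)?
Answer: 46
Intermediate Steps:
B(p) = -⅔ - 4*p
w(u) = -44/3 (w(u) = (-⅔ - 4*5) - 1*(-6) = (-⅔ - 20) + 6 = -62/3 + 6 = -44/3)
c(H, n) = -H (c(H, n) = H*(-1) = -H)
134 + c(-1*6, -3)*w(5) = 134 - (-1)*6*(-44/3) = 134 - 1*(-6)*(-44/3) = 134 + 6*(-44/3) = 134 - 88 = 46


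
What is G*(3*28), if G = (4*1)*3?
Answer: 1008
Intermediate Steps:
G = 12 (G = 4*3 = 12)
G*(3*28) = 12*(3*28) = 12*84 = 1008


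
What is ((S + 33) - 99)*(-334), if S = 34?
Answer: 10688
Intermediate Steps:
((S + 33) - 99)*(-334) = ((34 + 33) - 99)*(-334) = (67 - 99)*(-334) = -32*(-334) = 10688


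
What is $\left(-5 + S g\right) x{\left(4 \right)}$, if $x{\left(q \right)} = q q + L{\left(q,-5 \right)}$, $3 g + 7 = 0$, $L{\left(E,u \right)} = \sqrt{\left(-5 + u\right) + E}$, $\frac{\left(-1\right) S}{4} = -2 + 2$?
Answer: $-80 - 5 i \sqrt{6} \approx -80.0 - 12.247 i$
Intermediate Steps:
$S = 0$ ($S = - 4 \left(-2 + 2\right) = \left(-4\right) 0 = 0$)
$L{\left(E,u \right)} = \sqrt{-5 + E + u}$
$g = - \frac{7}{3}$ ($g = - \frac{7}{3} + \frac{1}{3} \cdot 0 = - \frac{7}{3} + 0 = - \frac{7}{3} \approx -2.3333$)
$x{\left(q \right)} = q^{2} + \sqrt{-10 + q}$ ($x{\left(q \right)} = q q + \sqrt{-5 + q - 5} = q^{2} + \sqrt{-10 + q}$)
$\left(-5 + S g\right) x{\left(4 \right)} = \left(-5 + 0 \left(- \frac{7}{3}\right)\right) \left(4^{2} + \sqrt{-10 + 4}\right) = \left(-5 + 0\right) \left(16 + \sqrt{-6}\right) = - 5 \left(16 + i \sqrt{6}\right) = -80 - 5 i \sqrt{6}$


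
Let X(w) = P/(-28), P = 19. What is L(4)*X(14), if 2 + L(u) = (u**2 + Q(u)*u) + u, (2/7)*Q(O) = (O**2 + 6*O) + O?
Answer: -6023/14 ≈ -430.21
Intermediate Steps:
Q(O) = 7*O**2/2 + 49*O/2 (Q(O) = 7*((O**2 + 6*O) + O)/2 = 7*(O**2 + 7*O)/2 = 7*O**2/2 + 49*O/2)
X(w) = -19/28 (X(w) = 19/(-28) = 19*(-1/28) = -19/28)
L(u) = -2 + u + u**2 + 7*u**2*(7 + u)/2 (L(u) = -2 + ((u**2 + (7*u*(7 + u)/2)*u) + u) = -2 + ((u**2 + 7*u**2*(7 + u)/2) + u) = -2 + (u + u**2 + 7*u**2*(7 + u)/2) = -2 + u + u**2 + 7*u**2*(7 + u)/2)
L(4)*X(14) = (-2 + 4 + (7/2)*4**3 + (51/2)*4**2)*(-19/28) = (-2 + 4 + (7/2)*64 + (51/2)*16)*(-19/28) = (-2 + 4 + 224 + 408)*(-19/28) = 634*(-19/28) = -6023/14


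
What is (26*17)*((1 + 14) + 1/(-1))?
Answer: 6188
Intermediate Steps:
(26*17)*((1 + 14) + 1/(-1)) = 442*(15 - 1) = 442*14 = 6188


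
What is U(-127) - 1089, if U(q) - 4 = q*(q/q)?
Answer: -1212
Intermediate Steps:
U(q) = 4 + q (U(q) = 4 + q*(q/q) = 4 + q*1 = 4 + q)
U(-127) - 1089 = (4 - 127) - 1089 = -123 - 1089 = -1212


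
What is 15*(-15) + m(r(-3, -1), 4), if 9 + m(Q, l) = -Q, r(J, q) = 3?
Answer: -237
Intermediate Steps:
m(Q, l) = -9 - Q
15*(-15) + m(r(-3, -1), 4) = 15*(-15) + (-9 - 1*3) = -225 + (-9 - 3) = -225 - 12 = -237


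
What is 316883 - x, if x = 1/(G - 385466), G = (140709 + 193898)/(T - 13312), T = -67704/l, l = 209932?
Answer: 211777965787509987/668315958211 ≈ 3.1688e+5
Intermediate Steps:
T = -546/1693 (T = -67704/209932 = -67704*1/209932 = -546/1693 ≈ -0.32250)
G = -43576127/1733674 (G = (140709 + 193898)/(-546/1693 - 13312) = 334607/(-22537762/1693) = 334607*(-1693/22537762) = -43576127/1733674 ≈ -25.135)
x = -1733674/668315958211 (x = 1/(-43576127/1733674 - 385466) = 1/(-668315958211/1733674) = -1733674/668315958211 ≈ -2.5941e-6)
316883 - x = 316883 - 1*(-1733674/668315958211) = 316883 + 1733674/668315958211 = 211777965787509987/668315958211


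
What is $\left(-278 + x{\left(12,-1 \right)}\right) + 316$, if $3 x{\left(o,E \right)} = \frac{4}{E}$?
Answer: $\frac{110}{3} \approx 36.667$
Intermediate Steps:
$x{\left(o,E \right)} = \frac{4}{3 E}$ ($x{\left(o,E \right)} = \frac{4 \frac{1}{E}}{3} = \frac{4}{3 E}$)
$\left(-278 + x{\left(12,-1 \right)}\right) + 316 = \left(-278 + \frac{4}{3 \left(-1\right)}\right) + 316 = \left(-278 + \frac{4}{3} \left(-1\right)\right) + 316 = \left(-278 - \frac{4}{3}\right) + 316 = - \frac{838}{3} + 316 = \frac{110}{3}$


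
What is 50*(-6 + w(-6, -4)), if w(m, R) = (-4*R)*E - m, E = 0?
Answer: 0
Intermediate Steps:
w(m, R) = -m (w(m, R) = -4*R*0 - m = 0 - m = -m)
50*(-6 + w(-6, -4)) = 50*(-6 - 1*(-6)) = 50*(-6 + 6) = 50*0 = 0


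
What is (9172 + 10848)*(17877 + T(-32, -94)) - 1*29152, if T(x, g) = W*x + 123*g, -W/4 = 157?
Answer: 528719068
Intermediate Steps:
W = -628 (W = -4*157 = -628)
T(x, g) = -628*x + 123*g
(9172 + 10848)*(17877 + T(-32, -94)) - 1*29152 = (9172 + 10848)*(17877 + (-628*(-32) + 123*(-94))) - 1*29152 = 20020*(17877 + (20096 - 11562)) - 29152 = 20020*(17877 + 8534) - 29152 = 20020*26411 - 29152 = 528748220 - 29152 = 528719068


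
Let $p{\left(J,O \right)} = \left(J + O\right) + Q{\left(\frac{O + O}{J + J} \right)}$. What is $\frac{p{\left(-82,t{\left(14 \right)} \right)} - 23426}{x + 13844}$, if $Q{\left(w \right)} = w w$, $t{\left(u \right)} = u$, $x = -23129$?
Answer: $\frac{2632891}{1040539} \approx 2.5303$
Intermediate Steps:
$Q{\left(w \right)} = w^{2}$
$p{\left(J,O \right)} = J + O + \frac{O^{2}}{J^{2}}$ ($p{\left(J,O \right)} = \left(J + O\right) + \left(\frac{O + O}{J + J}\right)^{2} = \left(J + O\right) + \left(\frac{2 O}{2 J}\right)^{2} = \left(J + O\right) + \left(2 O \frac{1}{2 J}\right)^{2} = \left(J + O\right) + \left(\frac{O}{J}\right)^{2} = \left(J + O\right) + \frac{O^{2}}{J^{2}} = J + O + \frac{O^{2}}{J^{2}}$)
$\frac{p{\left(-82,t{\left(14 \right)} \right)} - 23426}{x + 13844} = \frac{\left(-82 + 14 + \frac{14^{2}}{6724}\right) - 23426}{-23129 + 13844} = \frac{\left(-82 + 14 + \frac{1}{6724} \cdot 196\right) - 23426}{-9285} = \left(\left(-82 + 14 + \frac{49}{1681}\right) - 23426\right) \left(- \frac{1}{9285}\right) = \left(- \frac{114259}{1681} - 23426\right) \left(- \frac{1}{9285}\right) = \left(- \frac{39493365}{1681}\right) \left(- \frac{1}{9285}\right) = \frac{2632891}{1040539}$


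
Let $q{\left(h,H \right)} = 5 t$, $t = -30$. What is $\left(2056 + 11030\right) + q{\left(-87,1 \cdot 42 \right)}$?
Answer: $12936$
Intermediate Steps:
$q{\left(h,H \right)} = -150$ ($q{\left(h,H \right)} = 5 \left(-30\right) = -150$)
$\left(2056 + 11030\right) + q{\left(-87,1 \cdot 42 \right)} = \left(2056 + 11030\right) - 150 = 13086 - 150 = 12936$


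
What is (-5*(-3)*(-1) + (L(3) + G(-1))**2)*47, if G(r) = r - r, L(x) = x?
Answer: -282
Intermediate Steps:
G(r) = 0
(-5*(-3)*(-1) + (L(3) + G(-1))**2)*47 = (-5*(-3)*(-1) + (3 + 0)**2)*47 = (15*(-1) + 3**2)*47 = (-15 + 9)*47 = -6*47 = -282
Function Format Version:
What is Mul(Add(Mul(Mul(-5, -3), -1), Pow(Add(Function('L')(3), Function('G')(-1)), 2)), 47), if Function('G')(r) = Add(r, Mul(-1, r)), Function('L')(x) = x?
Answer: -282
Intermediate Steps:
Function('G')(r) = 0
Mul(Add(Mul(Mul(-5, -3), -1), Pow(Add(Function('L')(3), Function('G')(-1)), 2)), 47) = Mul(Add(Mul(Mul(-5, -3), -1), Pow(Add(3, 0), 2)), 47) = Mul(Add(Mul(15, -1), Pow(3, 2)), 47) = Mul(Add(-15, 9), 47) = Mul(-6, 47) = -282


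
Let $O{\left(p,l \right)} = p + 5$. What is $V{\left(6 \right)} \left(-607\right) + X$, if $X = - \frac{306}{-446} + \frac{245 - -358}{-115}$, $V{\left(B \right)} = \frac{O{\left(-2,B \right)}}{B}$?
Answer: $- \frac{15800263}{51290} \approx -308.06$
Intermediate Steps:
$O{\left(p,l \right)} = 5 + p$
$V{\left(B \right)} = \frac{3}{B}$ ($V{\left(B \right)} = \frac{5 - 2}{B} = \frac{3}{B}$)
$X = - \frac{116874}{25645}$ ($X = \left(-306\right) \left(- \frac{1}{446}\right) + \left(245 + 358\right) \left(- \frac{1}{115}\right) = \frac{153}{223} + 603 \left(- \frac{1}{115}\right) = \frac{153}{223} - \frac{603}{115} = - \frac{116874}{25645} \approx -4.5574$)
$V{\left(6 \right)} \left(-607\right) + X = \frac{3}{6} \left(-607\right) - \frac{116874}{25645} = 3 \cdot \frac{1}{6} \left(-607\right) - \frac{116874}{25645} = \frac{1}{2} \left(-607\right) - \frac{116874}{25645} = - \frac{607}{2} - \frac{116874}{25645} = - \frac{15800263}{51290}$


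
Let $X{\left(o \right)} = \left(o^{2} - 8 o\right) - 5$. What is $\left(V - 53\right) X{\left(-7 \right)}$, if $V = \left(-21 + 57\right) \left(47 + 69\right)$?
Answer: $412300$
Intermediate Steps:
$V = 4176$ ($V = 36 \cdot 116 = 4176$)
$X{\left(o \right)} = -5 + o^{2} - 8 o$
$\left(V - 53\right) X{\left(-7 \right)} = \left(4176 - 53\right) \left(-5 + \left(-7\right)^{2} - -56\right) = 4123 \left(-5 + 49 + 56\right) = 4123 \cdot 100 = 412300$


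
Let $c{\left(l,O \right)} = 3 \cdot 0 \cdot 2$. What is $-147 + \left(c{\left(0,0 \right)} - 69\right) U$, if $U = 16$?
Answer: $-1251$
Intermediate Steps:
$c{\left(l,O \right)} = 0$ ($c{\left(l,O \right)} = 0 \cdot 2 = 0$)
$-147 + \left(c{\left(0,0 \right)} - 69\right) U = -147 + \left(0 - 69\right) 16 = -147 - 1104 = -1251$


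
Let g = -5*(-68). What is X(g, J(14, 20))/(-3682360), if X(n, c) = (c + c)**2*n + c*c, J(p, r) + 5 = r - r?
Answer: -6805/736472 ≈ -0.0092400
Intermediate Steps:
J(p, r) = -5 (J(p, r) = -5 + (r - r) = -5 + 0 = -5)
g = 340
X(n, c) = c**2 + 4*n*c**2 (X(n, c) = (2*c)**2*n + c**2 = (4*c**2)*n + c**2 = 4*n*c**2 + c**2 = c**2 + 4*n*c**2)
X(g, J(14, 20))/(-3682360) = ((-5)**2*(1 + 4*340))/(-3682360) = (25*(1 + 1360))*(-1/3682360) = (25*1361)*(-1/3682360) = 34025*(-1/3682360) = -6805/736472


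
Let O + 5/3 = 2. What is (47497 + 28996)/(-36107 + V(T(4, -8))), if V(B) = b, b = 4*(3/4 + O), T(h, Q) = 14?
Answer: -229479/108308 ≈ -2.1188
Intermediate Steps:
O = 1/3 (O = -5/3 + 2 = 1/3 ≈ 0.33333)
b = 13/3 (b = 4*(3/4 + 1/3) = 4*(13/12) = 13/3 ≈ 4.3333)
V(B) = 13/3
(47497 + 28996)/(-36107 + V(T(4, -8))) = (47497 + 28996)/(-36107 + 13/3) = 76493/(-108308/3) = 76493*(-3/108308) = -229479/108308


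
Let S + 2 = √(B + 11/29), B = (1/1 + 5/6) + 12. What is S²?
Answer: (348 - √430302)²/30276 ≈ 3.1328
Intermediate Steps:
B = 83/6 (B = (1*1 + 5*(⅙)) + 12 = (1 + ⅚) + 12 = 11/6 + 12 = 83/6 ≈ 13.833)
S = -2 + √430302/174 (S = -2 + √(83/6 + 11/29) = -2 + √(2473/174) = -2 + √430302/174 ≈ 1.7700)
S² = (-2 + √430302/174)²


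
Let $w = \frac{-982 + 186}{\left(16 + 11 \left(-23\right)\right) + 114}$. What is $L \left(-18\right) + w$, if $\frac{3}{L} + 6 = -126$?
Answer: $\frac{18619}{2706} \approx 6.8806$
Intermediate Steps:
$L = - \frac{1}{44}$ ($L = \frac{3}{-6 - 126} = \frac{3}{-132} = 3 \left(- \frac{1}{132}\right) = - \frac{1}{44} \approx -0.022727$)
$w = \frac{796}{123}$ ($w = - \frac{796}{\left(16 - 253\right) + 114} = - \frac{796}{-237 + 114} = - \frac{796}{-123} = \left(-796\right) \left(- \frac{1}{123}\right) = \frac{796}{123} \approx 6.4715$)
$L \left(-18\right) + w = \left(- \frac{1}{44}\right) \left(-18\right) + \frac{796}{123} = \frac{9}{22} + \frac{796}{123} = \frac{18619}{2706}$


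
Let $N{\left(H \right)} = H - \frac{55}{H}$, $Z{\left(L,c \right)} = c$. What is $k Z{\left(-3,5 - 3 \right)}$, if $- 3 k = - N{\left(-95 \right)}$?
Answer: $- \frac{1196}{19} \approx -62.947$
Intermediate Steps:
$N{\left(H \right)} = H - \frac{55}{H}$
$k = - \frac{598}{19}$ ($k = - \frac{\left(-1\right) \left(-95 - \frac{55}{-95}\right)}{3} = - \frac{\left(-1\right) \left(-95 - - \frac{11}{19}\right)}{3} = - \frac{\left(-1\right) \left(-95 + \frac{11}{19}\right)}{3} = - \frac{\left(-1\right) \left(- \frac{1794}{19}\right)}{3} = \left(- \frac{1}{3}\right) \frac{1794}{19} = - \frac{598}{19} \approx -31.474$)
$k Z{\left(-3,5 - 3 \right)} = - \frac{598 \left(5 - 3\right)}{19} = \left(- \frac{598}{19}\right) 2 = - \frac{1196}{19}$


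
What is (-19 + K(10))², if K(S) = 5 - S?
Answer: 576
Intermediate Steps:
(-19 + K(10))² = (-19 + (5 - 1*10))² = (-19 + (5 - 10))² = (-19 - 5)² = (-24)² = 576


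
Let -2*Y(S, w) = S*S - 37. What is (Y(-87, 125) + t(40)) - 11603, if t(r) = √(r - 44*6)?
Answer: -15369 + 4*I*√14 ≈ -15369.0 + 14.967*I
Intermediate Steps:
t(r) = √(-264 + r) (t(r) = √(r - 264) = √(-264 + r))
Y(S, w) = 37/2 - S²/2 (Y(S, w) = -(S*S - 37)/2 = -(S² - 37)/2 = -(-37 + S²)/2 = 37/2 - S²/2)
(Y(-87, 125) + t(40)) - 11603 = ((37/2 - ½*(-87)²) + √(-264 + 40)) - 11603 = ((37/2 - ½*7569) + √(-224)) - 11603 = ((37/2 - 7569/2) + 4*I*√14) - 11603 = (-3766 + 4*I*√14) - 11603 = -15369 + 4*I*√14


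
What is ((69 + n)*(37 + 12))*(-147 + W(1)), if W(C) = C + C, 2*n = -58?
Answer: -284200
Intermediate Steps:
n = -29 (n = (1/2)*(-58) = -29)
W(C) = 2*C
((69 + n)*(37 + 12))*(-147 + W(1)) = ((69 - 29)*(37 + 12))*(-147 + 2*1) = (40*49)*(-147 + 2) = 1960*(-145) = -284200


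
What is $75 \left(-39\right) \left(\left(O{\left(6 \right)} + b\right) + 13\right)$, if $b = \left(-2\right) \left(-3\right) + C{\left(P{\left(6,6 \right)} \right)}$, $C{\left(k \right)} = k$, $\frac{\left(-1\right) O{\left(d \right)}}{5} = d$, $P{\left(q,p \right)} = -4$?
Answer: $43875$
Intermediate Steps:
$O{\left(d \right)} = - 5 d$
$b = 2$ ($b = \left(-2\right) \left(-3\right) - 4 = 6 - 4 = 2$)
$75 \left(-39\right) \left(\left(O{\left(6 \right)} + b\right) + 13\right) = 75 \left(-39\right) \left(\left(\left(-5\right) 6 + 2\right) + 13\right) = - 2925 \left(\left(-30 + 2\right) + 13\right) = - 2925 \left(-28 + 13\right) = \left(-2925\right) \left(-15\right) = 43875$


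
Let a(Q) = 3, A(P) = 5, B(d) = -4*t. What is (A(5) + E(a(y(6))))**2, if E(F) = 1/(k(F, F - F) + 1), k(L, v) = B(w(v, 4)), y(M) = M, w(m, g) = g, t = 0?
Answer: 36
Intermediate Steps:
B(d) = 0 (B(d) = -4*0 = 0)
k(L, v) = 0
E(F) = 1 (E(F) = 1/(0 + 1) = 1/1 = 1)
(A(5) + E(a(y(6))))**2 = (5 + 1)**2 = 6**2 = 36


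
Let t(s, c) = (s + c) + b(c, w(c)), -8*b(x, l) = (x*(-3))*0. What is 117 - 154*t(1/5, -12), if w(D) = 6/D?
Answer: 9671/5 ≈ 1934.2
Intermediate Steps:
b(x, l) = 0 (b(x, l) = -x*(-3)*0/8 = -(-3*x)*0/8 = -⅛*0 = 0)
t(s, c) = c + s (t(s, c) = (s + c) + 0 = (c + s) + 0 = c + s)
117 - 154*t(1/5, -12) = 117 - 154*(-12 + 1/5) = 117 - 154*(-12 + ⅕) = 117 - 154*(-59/5) = 117 + 9086/5 = 9671/5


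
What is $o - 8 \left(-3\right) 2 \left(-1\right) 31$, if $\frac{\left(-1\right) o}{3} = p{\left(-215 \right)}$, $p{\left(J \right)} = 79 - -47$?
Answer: $-1866$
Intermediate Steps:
$p{\left(J \right)} = 126$ ($p{\left(J \right)} = 79 + 47 = 126$)
$o = -378$ ($o = \left(-3\right) 126 = -378$)
$o - 8 \left(-3\right) 2 \left(-1\right) 31 = -378 - 8 \left(-3\right) 2 \left(-1\right) 31 = -378 - 8 \left(\left(-6\right) \left(-1\right)\right) 31 = -378 - 8 \cdot 6 \cdot 31 = -378 - 48 \cdot 31 = -378 - 1488 = -1866$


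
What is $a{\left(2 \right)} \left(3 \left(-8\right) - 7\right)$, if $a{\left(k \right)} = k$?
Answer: $-62$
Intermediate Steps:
$a{\left(2 \right)} \left(3 \left(-8\right) - 7\right) = 2 \left(3 \left(-8\right) - 7\right) = 2 \left(-24 - 7\right) = 2 \left(-31\right) = -62$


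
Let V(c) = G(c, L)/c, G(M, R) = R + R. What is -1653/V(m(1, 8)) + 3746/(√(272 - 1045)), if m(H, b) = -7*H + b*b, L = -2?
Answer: 94221/4 - 3746*I*√773/773 ≈ 23555.0 - 134.73*I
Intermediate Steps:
G(M, R) = 2*R
m(H, b) = b² - 7*H (m(H, b) = -7*H + b² = b² - 7*H)
V(c) = -4/c (V(c) = (2*(-2))/c = -4/c)
-1653/V(m(1, 8)) + 3746/(√(272 - 1045)) = -1653/((-4/(8² - 7*1))) + 3746/(√(272 - 1045)) = -1653/((-4/(64 - 7))) + 3746/(√(-773)) = -1653/((-4/57)) + 3746/((I*√773)) = -1653/((-4*1/57)) + 3746*(-I*√773/773) = -1653/(-4/57) - 3746*I*√773/773 = -1653*(-57/4) - 3746*I*√773/773 = 94221/4 - 3746*I*√773/773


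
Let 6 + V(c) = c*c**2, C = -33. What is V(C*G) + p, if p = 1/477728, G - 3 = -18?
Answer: 57942372217633/477728 ≈ 1.2129e+8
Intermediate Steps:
G = -15 (G = 3 - 18 = -15)
p = 1/477728 ≈ 2.0932e-6
V(c) = -6 + c**3 (V(c) = -6 + c*c**2 = -6 + c**3)
V(C*G) + p = (-6 + (-33*(-15))**3) + 1/477728 = (-6 + 495**3) + 1/477728 = (-6 + 121287375) + 1/477728 = 121287369 + 1/477728 = 57942372217633/477728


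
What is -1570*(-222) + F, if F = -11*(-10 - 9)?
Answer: 348749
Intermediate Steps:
F = 209 (F = -11*(-19) = 209)
-1570*(-222) + F = -1570*(-222) + 209 = 348540 + 209 = 348749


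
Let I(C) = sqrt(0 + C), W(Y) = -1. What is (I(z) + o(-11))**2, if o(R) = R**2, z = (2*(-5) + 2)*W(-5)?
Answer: 14649 + 484*sqrt(2) ≈ 15333.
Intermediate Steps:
z = 8 (z = (2*(-5) + 2)*(-1) = (-10 + 2)*(-1) = -8*(-1) = 8)
I(C) = sqrt(C)
(I(z) + o(-11))**2 = (sqrt(8) + (-11)**2)**2 = (2*sqrt(2) + 121)**2 = (121 + 2*sqrt(2))**2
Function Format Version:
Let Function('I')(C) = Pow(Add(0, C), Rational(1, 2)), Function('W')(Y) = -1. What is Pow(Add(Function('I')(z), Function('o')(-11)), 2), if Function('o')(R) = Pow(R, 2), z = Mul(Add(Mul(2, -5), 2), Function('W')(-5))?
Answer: Add(14649, Mul(484, Pow(2, Rational(1, 2)))) ≈ 15333.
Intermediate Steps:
z = 8 (z = Mul(Add(Mul(2, -5), 2), -1) = Mul(Add(-10, 2), -1) = Mul(-8, -1) = 8)
Function('I')(C) = Pow(C, Rational(1, 2))
Pow(Add(Function('I')(z), Function('o')(-11)), 2) = Pow(Add(Pow(8, Rational(1, 2)), Pow(-11, 2)), 2) = Pow(Add(Mul(2, Pow(2, Rational(1, 2))), 121), 2) = Pow(Add(121, Mul(2, Pow(2, Rational(1, 2)))), 2)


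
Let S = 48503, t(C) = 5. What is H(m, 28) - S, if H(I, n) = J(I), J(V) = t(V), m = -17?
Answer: -48498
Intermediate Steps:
J(V) = 5
H(I, n) = 5
H(m, 28) - S = 5 - 1*48503 = 5 - 48503 = -48498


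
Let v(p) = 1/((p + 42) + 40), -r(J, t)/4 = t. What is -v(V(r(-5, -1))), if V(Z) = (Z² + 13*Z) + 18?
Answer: -1/168 ≈ -0.0059524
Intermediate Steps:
r(J, t) = -4*t
V(Z) = 18 + Z² + 13*Z
v(p) = 1/(82 + p) (v(p) = 1/((42 + p) + 40) = 1/(82 + p))
-v(V(r(-5, -1))) = -1/(82 + (18 + (-4*(-1))² + 13*(-4*(-1)))) = -1/(82 + (18 + 4² + 13*4)) = -1/(82 + (18 + 16 + 52)) = -1/(82 + 86) = -1/168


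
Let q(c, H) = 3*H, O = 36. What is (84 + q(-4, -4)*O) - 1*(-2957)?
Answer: 2609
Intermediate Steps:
(84 + q(-4, -4)*O) - 1*(-2957) = (84 + (3*(-4))*36) - 1*(-2957) = (84 - 12*36) + 2957 = (84 - 432) + 2957 = -348 + 2957 = 2609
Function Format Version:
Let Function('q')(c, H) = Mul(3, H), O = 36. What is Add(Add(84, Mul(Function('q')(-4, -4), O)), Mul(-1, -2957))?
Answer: 2609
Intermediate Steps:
Add(Add(84, Mul(Function('q')(-4, -4), O)), Mul(-1, -2957)) = Add(Add(84, Mul(Mul(3, -4), 36)), Mul(-1, -2957)) = Add(Add(84, Mul(-12, 36)), 2957) = Add(Add(84, -432), 2957) = Add(-348, 2957) = 2609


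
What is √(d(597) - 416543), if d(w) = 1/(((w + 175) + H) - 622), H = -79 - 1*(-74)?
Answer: I*√8757816430/145 ≈ 645.4*I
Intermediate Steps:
H = -5 (H = -79 + 74 = -5)
d(w) = 1/(-452 + w) (d(w) = 1/(((w + 175) - 5) - 622) = 1/(((175 + w) - 5) - 622) = 1/((170 + w) - 622) = 1/(-452 + w))
√(d(597) - 416543) = √(1/(-452 + 597) - 416543) = √(1/145 - 416543) = √(-60398734/145) = I*√8757816430/145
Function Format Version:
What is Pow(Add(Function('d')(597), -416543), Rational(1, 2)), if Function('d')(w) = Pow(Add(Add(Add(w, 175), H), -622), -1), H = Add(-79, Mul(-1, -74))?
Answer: Mul(Rational(1, 145), I, Pow(8757816430, Rational(1, 2))) ≈ Mul(645.40, I)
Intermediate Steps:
H = -5 (H = Add(-79, 74) = -5)
Function('d')(w) = Pow(Add(-452, w), -1) (Function('d')(w) = Pow(Add(Add(Add(w, 175), -5), -622), -1) = Pow(Add(Add(Add(175, w), -5), -622), -1) = Pow(Add(Add(170, w), -622), -1) = Pow(Add(-452, w), -1))
Pow(Add(Function('d')(597), -416543), Rational(1, 2)) = Pow(Add(Pow(Add(-452, 597), -1), -416543), Rational(1, 2)) = Pow(Add(Pow(145, -1), -416543), Rational(1, 2)) = Pow(Add(Rational(1, 145), -416543), Rational(1, 2)) = Pow(Rational(-60398734, 145), Rational(1, 2)) = Mul(Rational(1, 145), I, Pow(8757816430, Rational(1, 2)))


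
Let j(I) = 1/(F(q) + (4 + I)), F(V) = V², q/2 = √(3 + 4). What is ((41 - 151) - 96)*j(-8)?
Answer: -103/12 ≈ -8.5833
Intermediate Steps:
q = 2*√7 (q = 2*√(3 + 4) = 2*√7 ≈ 5.2915)
j(I) = 1/(32 + I) (j(I) = 1/((2*√7)² + (4 + I)) = 1/(28 + (4 + I)) = 1/(32 + I))
((41 - 151) - 96)*j(-8) = ((41 - 151) - 96)/(32 - 8) = (-110 - 96)/24 = -206*1/24 = -103/12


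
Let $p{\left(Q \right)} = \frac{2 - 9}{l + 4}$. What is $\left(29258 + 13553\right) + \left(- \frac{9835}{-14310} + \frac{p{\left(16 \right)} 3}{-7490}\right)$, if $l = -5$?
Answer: $\frac{32775983461}{765585} \approx 42812.0$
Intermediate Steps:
$p{\left(Q \right)} = 7$ ($p{\left(Q \right)} = \frac{2 - 9}{-5 + 4} = - \frac{7}{-1} = \left(-7\right) \left(-1\right) = 7$)
$\left(29258 + 13553\right) + \left(- \frac{9835}{-14310} + \frac{p{\left(16 \right)} 3}{-7490}\right) = \left(29258 + 13553\right) + \left(- \frac{9835}{-14310} + \frac{7 \cdot 3}{-7490}\right) = 42811 + \left(\left(-9835\right) \left(- \frac{1}{14310}\right) + 21 \left(- \frac{1}{7490}\right)\right) = 42811 + \left(\frac{1967}{2862} - \frac{3}{1070}\right) = 42811 + \frac{524026}{765585} = \frac{32775983461}{765585}$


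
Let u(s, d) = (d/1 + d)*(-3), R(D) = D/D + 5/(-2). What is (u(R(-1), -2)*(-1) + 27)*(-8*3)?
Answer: -360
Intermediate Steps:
R(D) = -3/2 (R(D) = 1 + 5*(-½) = 1 - 5/2 = -3/2)
u(s, d) = -6*d (u(s, d) = (d*1 + d)*(-3) = (d + d)*(-3) = (2*d)*(-3) = -6*d)
(u(R(-1), -2)*(-1) + 27)*(-8*3) = (-6*(-2)*(-1) + 27)*(-8*3) = (12*(-1) + 27)*(-24) = (-12 + 27)*(-24) = 15*(-24) = -360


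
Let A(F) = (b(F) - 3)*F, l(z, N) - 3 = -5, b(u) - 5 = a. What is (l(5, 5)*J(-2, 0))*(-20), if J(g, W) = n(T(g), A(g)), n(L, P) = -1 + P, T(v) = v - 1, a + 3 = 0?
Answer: 40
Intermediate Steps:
a = -3 (a = -3 + 0 = -3)
b(u) = 2 (b(u) = 5 - 3 = 2)
l(z, N) = -2 (l(z, N) = 3 - 5 = -2)
T(v) = -1 + v
A(F) = -F (A(F) = (2 - 3)*F = -F)
J(g, W) = -1 - g
(l(5, 5)*J(-2, 0))*(-20) = -2*(-1 - 1*(-2))*(-20) = -2*(-1 + 2)*(-20) = -2*1*(-20) = -2*(-20) = 40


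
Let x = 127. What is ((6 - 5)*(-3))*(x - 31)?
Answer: -288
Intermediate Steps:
((6 - 5)*(-3))*(x - 31) = ((6 - 5)*(-3))*(127 - 31) = (1*(-3))*96 = -3*96 = -288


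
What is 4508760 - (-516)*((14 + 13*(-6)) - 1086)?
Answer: 3915360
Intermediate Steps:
4508760 - (-516)*((14 + 13*(-6)) - 1086) = 4508760 - (-516)*((14 - 78) - 1086) = 4508760 - (-516)*(-64 - 1086) = 4508760 - (-516)*(-1150) = 4508760 - 1*593400 = 4508760 - 593400 = 3915360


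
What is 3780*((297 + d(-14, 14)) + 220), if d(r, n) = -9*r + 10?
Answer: 2468340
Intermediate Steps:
d(r, n) = 10 - 9*r
3780*((297 + d(-14, 14)) + 220) = 3780*((297 + (10 - 9*(-14))) + 220) = 3780*((297 + (10 + 126)) + 220) = 3780*((297 + 136) + 220) = 3780*(433 + 220) = 3780*653 = 2468340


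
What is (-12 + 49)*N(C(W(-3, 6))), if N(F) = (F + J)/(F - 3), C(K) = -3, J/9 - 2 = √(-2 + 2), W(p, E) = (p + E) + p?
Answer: -185/2 ≈ -92.500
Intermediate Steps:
W(p, E) = E + 2*p (W(p, E) = (E + p) + p = E + 2*p)
J = 18 (J = 18 + 9*√(-2 + 2) = 18 + 9*√0 = 18 + 9*0 = 18 + 0 = 18)
N(F) = (18 + F)/(-3 + F) (N(F) = (F + 18)/(F - 3) = (18 + F)/(-3 + F))
(-12 + 49)*N(C(W(-3, 6))) = (-12 + 49)*((18 - 3)/(-3 - 3)) = 37*(15/(-6)) = 37*(-⅙*15) = 37*(-5/2) = -185/2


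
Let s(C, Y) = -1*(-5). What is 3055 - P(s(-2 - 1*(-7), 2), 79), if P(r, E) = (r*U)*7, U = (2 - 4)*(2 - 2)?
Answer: 3055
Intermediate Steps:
U = 0 (U = -2*0 = 0)
s(C, Y) = 5
P(r, E) = 0 (P(r, E) = (r*0)*7 = 0*7 = 0)
3055 - P(s(-2 - 1*(-7), 2), 79) = 3055 - 1*0 = 3055 + 0 = 3055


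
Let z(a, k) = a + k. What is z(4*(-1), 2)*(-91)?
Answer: 182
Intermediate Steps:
z(4*(-1), 2)*(-91) = (4*(-1) + 2)*(-91) = (-4 + 2)*(-91) = -2*(-91) = 182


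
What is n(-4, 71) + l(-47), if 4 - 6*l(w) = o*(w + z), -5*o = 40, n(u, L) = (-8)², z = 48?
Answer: 66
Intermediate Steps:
n(u, L) = 64
o = -8 (o = -⅕*40 = -8)
l(w) = 194/3 + 4*w/3 (l(w) = ⅔ - (-4)*(w + 48)/3 = ⅔ - (-4)*(48 + w)/3 = ⅔ - (-384 - 8*w)/6 = ⅔ + (64 + 4*w/3) = 194/3 + 4*w/3)
n(-4, 71) + l(-47) = 64 + (194/3 + (4/3)*(-47)) = 64 + (194/3 - 188/3) = 64 + 2 = 66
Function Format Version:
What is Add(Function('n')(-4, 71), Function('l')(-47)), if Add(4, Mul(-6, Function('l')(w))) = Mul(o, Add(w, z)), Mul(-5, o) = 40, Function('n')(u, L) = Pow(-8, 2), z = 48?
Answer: 66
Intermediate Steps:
Function('n')(u, L) = 64
o = -8 (o = Mul(Rational(-1, 5), 40) = -8)
Function('l')(w) = Add(Rational(194, 3), Mul(Rational(4, 3), w)) (Function('l')(w) = Add(Rational(2, 3), Mul(Rational(-1, 6), Mul(-8, Add(w, 48)))) = Add(Rational(2, 3), Mul(Rational(-1, 6), Mul(-8, Add(48, w)))) = Add(Rational(2, 3), Mul(Rational(-1, 6), Add(-384, Mul(-8, w)))) = Add(Rational(2, 3), Add(64, Mul(Rational(4, 3), w))) = Add(Rational(194, 3), Mul(Rational(4, 3), w)))
Add(Function('n')(-4, 71), Function('l')(-47)) = Add(64, Add(Rational(194, 3), Mul(Rational(4, 3), -47))) = Add(64, Add(Rational(194, 3), Rational(-188, 3))) = Add(64, 2) = 66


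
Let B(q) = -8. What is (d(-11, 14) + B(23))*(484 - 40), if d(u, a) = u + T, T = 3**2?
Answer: -4440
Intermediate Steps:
T = 9
d(u, a) = 9 + u (d(u, a) = u + 9 = 9 + u)
(d(-11, 14) + B(23))*(484 - 40) = ((9 - 11) - 8)*(484 - 40) = (-2 - 8)*444 = -10*444 = -4440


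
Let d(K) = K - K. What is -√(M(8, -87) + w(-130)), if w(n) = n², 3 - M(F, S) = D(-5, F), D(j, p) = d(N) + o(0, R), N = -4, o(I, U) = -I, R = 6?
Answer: -√16903 ≈ -130.01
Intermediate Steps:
d(K) = 0
D(j, p) = 0 (D(j, p) = 0 - 1*0 = 0 + 0 = 0)
M(F, S) = 3 (M(F, S) = 3 - 1*0 = 3 + 0 = 3)
-√(M(8, -87) + w(-130)) = -√(3 + (-130)²) = -√(3 + 16900) = -√16903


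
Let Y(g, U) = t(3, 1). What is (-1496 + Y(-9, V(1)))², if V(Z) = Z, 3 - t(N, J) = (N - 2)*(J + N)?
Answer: 2241009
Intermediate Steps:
t(N, J) = 3 - (-2 + N)*(J + N) (t(N, J) = 3 - (N - 2)*(J + N) = 3 - (-2 + N)*(J + N))
Y(g, U) = -1 (Y(g, U) = 3 - 1*3² + 2*1 + 2*3 - 1*1*3 = 3 - 1*9 + 2 + 6 - 3 = 3 - 9 + 2 + 6 - 3 = -1)
(-1496 + Y(-9, V(1)))² = (-1496 - 1)² = (-1497)² = 2241009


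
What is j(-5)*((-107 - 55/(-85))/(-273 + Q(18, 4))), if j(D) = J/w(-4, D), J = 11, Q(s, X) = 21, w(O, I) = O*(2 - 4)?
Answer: 1243/2142 ≈ 0.58030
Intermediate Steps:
w(O, I) = -2*O (w(O, I) = O*(-2) = -2*O)
j(D) = 11/8 (j(D) = 11/((-2*(-4))) = 11/8)
j(-5)*((-107 - 55/(-85))/(-273 + Q(18, 4))) = 11*((-107 - 55/(-85))/(-273 + 21))/8 = 11*((-107 - 55*(-1/85))/(-252))/8 = 11*((-107 + 11/17)*(-1/252))/8 = 11*(-1808/17*(-1/252))/8 = (11/8)*(452/1071) = 1243/2142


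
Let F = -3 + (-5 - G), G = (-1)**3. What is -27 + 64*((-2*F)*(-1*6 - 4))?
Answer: -8987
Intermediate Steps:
G = -1
F = -7 (F = -3 + (-5 - 1*(-1)) = -3 + (-5 + 1) = -3 - 4 = -7)
-27 + 64*((-2*F)*(-1*6 - 4)) = -27 + 64*((-2*(-7))*(-1*6 - 4)) = -27 + 64*(14*(-6 - 4)) = -27 + 64*(14*(-10)) = -27 + 64*(-140) = -27 - 8960 = -8987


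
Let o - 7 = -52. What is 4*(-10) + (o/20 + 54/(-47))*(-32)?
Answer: 3232/47 ≈ 68.766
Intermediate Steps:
o = -45 (o = 7 - 52 = -45)
4*(-10) + (o/20 + 54/(-47))*(-32) = 4*(-10) + (-45/20 + 54/(-47))*(-32) = -40 + (-45*1/20 + 54*(-1/47))*(-32) = -40 + (-9/4 - 54/47)*(-32) = -40 - 639/188*(-32) = -40 + 5112/47 = 3232/47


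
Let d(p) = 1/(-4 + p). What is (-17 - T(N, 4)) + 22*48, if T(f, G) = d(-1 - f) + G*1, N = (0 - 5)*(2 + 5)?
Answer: 31049/30 ≈ 1035.0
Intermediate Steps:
N = -35 (N = -5*7 = -35)
T(f, G) = G + 1/(-5 - f) (T(f, G) = 1/(-4 + (-1 - f)) + G*1 = 1/(-5 - f) + G = G + 1/(-5 - f))
(-17 - T(N, 4)) + 22*48 = (-17 - (-1 + 4*(5 - 35))/(5 - 35)) + 22*48 = (-17 - (-1 + 4*(-30))/(-30)) + 1056 = (-17 - (-1)*(-1 - 120)/30) + 1056 = (-17 - (-1)*(-121)/30) + 1056 = (-17 - 1*121/30) + 1056 = (-17 - 121/30) + 1056 = -631/30 + 1056 = 31049/30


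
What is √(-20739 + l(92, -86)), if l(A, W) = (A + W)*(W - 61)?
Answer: I*√21621 ≈ 147.04*I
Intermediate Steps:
l(A, W) = (-61 + W)*(A + W) (l(A, W) = (A + W)*(-61 + W) = (-61 + W)*(A + W))
√(-20739 + l(92, -86)) = √(-20739 + ((-86)² - 61*92 - 61*(-86) + 92*(-86))) = √(-20739 + (7396 - 5612 + 5246 - 7912)) = √(-20739 - 882) = √(-21621) = I*√21621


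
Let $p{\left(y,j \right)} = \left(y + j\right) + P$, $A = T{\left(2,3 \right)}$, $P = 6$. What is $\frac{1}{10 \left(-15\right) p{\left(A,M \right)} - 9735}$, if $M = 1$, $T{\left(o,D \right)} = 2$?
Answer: $- \frac{1}{11085} \approx -9.0212 \cdot 10^{-5}$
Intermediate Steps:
$A = 2$
$p{\left(y,j \right)} = 6 + j + y$ ($p{\left(y,j \right)} = \left(y + j\right) + 6 = \left(j + y\right) + 6 = 6 + j + y$)
$\frac{1}{10 \left(-15\right) p{\left(A,M \right)} - 9735} = \frac{1}{10 \left(-15\right) \left(6 + 1 + 2\right) - 9735} = \frac{1}{\left(-150\right) 9 - 9735} = \frac{1}{-1350 - 9735} = \frac{1}{-11085} = - \frac{1}{11085}$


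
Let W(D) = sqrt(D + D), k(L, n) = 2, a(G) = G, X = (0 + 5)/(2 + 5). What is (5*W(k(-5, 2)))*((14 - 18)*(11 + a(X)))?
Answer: -3280/7 ≈ -468.57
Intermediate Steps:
X = 5/7 ≈ 0.71429
W(D) = sqrt(2)*sqrt(D) (W(D) = sqrt(2*D) = sqrt(2)*sqrt(D))
(5*W(k(-5, 2)))*((14 - 18)*(11 + a(X))) = (5*(sqrt(2)*sqrt(2)))*((14 - 18)*(11 + 5/7)) = (5*2)*(-4*82/7) = 10*(-328/7) = -3280/7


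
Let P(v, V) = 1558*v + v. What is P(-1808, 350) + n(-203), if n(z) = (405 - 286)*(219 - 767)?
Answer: -2883884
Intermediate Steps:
P(v, V) = 1559*v
n(z) = -65212 (n(z) = 119*(-548) = -65212)
P(-1808, 350) + n(-203) = 1559*(-1808) - 65212 = -2818672 - 65212 = -2883884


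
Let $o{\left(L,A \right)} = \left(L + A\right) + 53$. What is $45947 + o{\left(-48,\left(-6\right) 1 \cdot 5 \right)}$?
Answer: $45922$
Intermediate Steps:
$o{\left(L,A \right)} = 53 + A + L$ ($o{\left(L,A \right)} = \left(A + L\right) + 53 = 53 + A + L$)
$45947 + o{\left(-48,\left(-6\right) 1 \cdot 5 \right)} = 45947 + \left(53 + \left(-6\right) 1 \cdot 5 - 48\right) = 45947 - 25 = 45922$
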